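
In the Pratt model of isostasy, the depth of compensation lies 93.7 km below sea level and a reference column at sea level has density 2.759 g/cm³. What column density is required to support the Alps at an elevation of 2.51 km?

2.69 g/cm³

Pratt balance: ρ_ref D = ρ (D + h).
ρ = ρ_ref D/(D + h) = 2.759 × 93.7 km/(93.7 km + 2.51 km) = 2.69 g/cm³.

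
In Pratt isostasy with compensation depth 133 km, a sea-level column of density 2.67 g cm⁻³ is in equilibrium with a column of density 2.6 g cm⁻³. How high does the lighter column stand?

ρ_ref D = ρ (D + h) → h = D (ρ_ref − ρ)/ρ.
h = 133 km × (2.67 − 2.6)/2.6 = 3.58 km.

3.58 km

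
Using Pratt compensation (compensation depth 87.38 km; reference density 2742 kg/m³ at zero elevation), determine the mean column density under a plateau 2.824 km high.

2660 kg/m³

Pratt balance: ρ_ref D = ρ (D + h).
ρ = ρ_ref D/(D + h) = 2742 × 87.38 km/(87.38 km + 2.824 km) = 2660 kg/m³.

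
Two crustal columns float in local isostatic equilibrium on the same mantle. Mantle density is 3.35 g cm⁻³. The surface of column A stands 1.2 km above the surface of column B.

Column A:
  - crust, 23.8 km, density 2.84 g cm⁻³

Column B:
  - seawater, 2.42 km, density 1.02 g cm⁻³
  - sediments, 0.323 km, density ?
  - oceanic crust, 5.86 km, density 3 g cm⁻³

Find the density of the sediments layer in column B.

Take the compensation level at the base of the deeper column (depth z_c below the surface of column A) and equate Σ ρ_i t_i down to z_c; mantle fills any gap and the z_c terms cancel.
Column A: 23.8×2.84 + (z_c − 23.8)×3.35
Column B: 1.2×0 + 2.42×1.02 + 0.323×ρ + 5.86×3 + (z_c − 1.2 − 8.603)×3.35
The z_c×3.35 term appears on both sides and cancels. Collect the known terms of each column as K = Σ(ρt)_known − 3.35 × (depth of known layers): K_A = 67.592 − 3.35×23.8 = −12.138; K_B = 20.0484 − 3.35×(1.2 + 8.603) = −12.79165.
Balance: K_A = K_B + 0.323×ρ, so ρ = (K_A − K_B)/0.323 = 0.65365/0.323 = 2.02 g cm⁻³.

2.02 g cm⁻³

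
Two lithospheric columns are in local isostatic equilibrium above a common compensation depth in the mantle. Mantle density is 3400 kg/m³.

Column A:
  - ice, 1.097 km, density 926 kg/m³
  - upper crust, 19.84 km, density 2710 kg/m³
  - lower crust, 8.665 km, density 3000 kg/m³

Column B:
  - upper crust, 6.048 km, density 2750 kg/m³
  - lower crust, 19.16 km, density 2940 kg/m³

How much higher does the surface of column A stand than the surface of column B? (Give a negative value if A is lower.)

For any compensation level in the mantle, the mantle terms cancel and isostasy reduces to e = (Σt_A − Σt_B) − (Σ(ρt)_A − Σ(ρt)_B) / ρ_m.
Σt_A = 29.602 km; Σt_B = 25.208 km; Σ(ρt)_A = 80777.222; Σ(ρt)_B = 72962.4 (in km·kg/m³).
e = (29.602 − 25.208) − (80777.222 − 72962.4) / 3400 = 2.1 km.

2.1 km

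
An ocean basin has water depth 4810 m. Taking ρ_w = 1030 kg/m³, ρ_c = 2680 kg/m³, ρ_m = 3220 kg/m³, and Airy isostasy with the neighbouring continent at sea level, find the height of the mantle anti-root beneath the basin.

Equating mass per unit area of the two columns: replacing crust with seawater at the top is compensated by replacing crust with mantle at the base: d (ρ_c − ρ_w) = a (ρ_m − ρ_c).
a = d (ρ_c − ρ_w)/(ρ_m − ρ_c) = 4810 m × 1650/540 = 14700 m.

14700 m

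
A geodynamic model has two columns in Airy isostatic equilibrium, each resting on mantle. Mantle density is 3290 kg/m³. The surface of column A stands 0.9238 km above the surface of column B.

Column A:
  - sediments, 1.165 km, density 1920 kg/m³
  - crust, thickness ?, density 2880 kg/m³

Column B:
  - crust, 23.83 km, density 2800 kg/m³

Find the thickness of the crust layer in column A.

32 km

Take the compensation level at the base of the deeper column (depth z_c below the surface of column A) and equate Σ ρ_i t_i down to z_c; mantle fills any gap and the z_c terms cancel.
Column A: 1.165×1920 + x×2880 + (z_c − 1.165 − x)×3290
Column B: 0.9238×0 + 23.83×2800 + (z_c − 0.9238 − 23.83)×3290
The z_c×3290 term appears on both sides and cancels. Collect the known terms of each column as K = Σ(ρt)_known − 3290 × (depth of known layers): K_A = 2236.8 − 3290×1.165 = −1596.05; K_B = 66724 − 3290×(0.9238 + 23.83) = −14716.002.
Balance: K_A − x×(3290 − 2880) = K_B, so x = (K_A − K_B)/(3290 − 2880) = 13120/410 = 32 km.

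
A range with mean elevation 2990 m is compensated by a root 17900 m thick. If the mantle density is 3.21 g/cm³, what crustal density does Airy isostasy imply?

ρ_c h = (ρ_m − ρ_c) r → ρ_c (h + r) = ρ_m r → ρ_c = ρ_m r / (h + r).
ρ_c = 3.21 × 17900 m / (2990 m + 17900 m) = 2.75 g/cm³.

2.75 g/cm³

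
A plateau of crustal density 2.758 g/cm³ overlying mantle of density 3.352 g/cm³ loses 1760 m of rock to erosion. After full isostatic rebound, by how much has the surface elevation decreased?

312 m

Rebound u = e ρ_c/ρ_m = 1760 m × 2.758/3.352 = 1448 m.
Net surface drop = e − u = 1760 m − 1448 m = e (ρ_m − ρ_c)/ρ_m = 312 m.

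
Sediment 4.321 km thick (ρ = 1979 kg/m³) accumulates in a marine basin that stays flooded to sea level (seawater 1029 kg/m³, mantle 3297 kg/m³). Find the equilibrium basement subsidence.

Submarine loading: the sediment displaces seawater, and the subsidence is in turn flooded, so s (ρ_m − ρ_w) = t (ρ_sed − ρ_w).
s = 4.321 km × (1979 − 1029) / (3297 − 1029) = 1.81 km.

1.81 km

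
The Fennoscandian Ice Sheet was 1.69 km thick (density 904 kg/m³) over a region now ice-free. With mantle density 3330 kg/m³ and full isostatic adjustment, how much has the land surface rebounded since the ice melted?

Removing the load lets mantle flow back in; uplift u satisfies ρ_ice t = ρ_m u.
u = t ρ_ice/ρ_m = 1.69 km × 904/3330 = 0.459 km.

0.459 km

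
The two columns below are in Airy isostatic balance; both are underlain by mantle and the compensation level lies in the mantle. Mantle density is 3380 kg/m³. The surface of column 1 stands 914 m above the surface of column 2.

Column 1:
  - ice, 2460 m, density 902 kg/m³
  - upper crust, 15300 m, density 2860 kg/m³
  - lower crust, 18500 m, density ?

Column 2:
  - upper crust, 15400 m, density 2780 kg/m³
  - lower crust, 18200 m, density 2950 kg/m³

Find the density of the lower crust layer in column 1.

3050 kg/m³

Take the compensation level at the base of the deeper column (depth z_c below the surface of column 1) and equate Σ ρ_i t_i down to z_c; mantle fills any gap and the z_c terms cancel.
Column 1: 2460×902 + 15300×2860 + 18500×ρ + (z_c − 36260)×3380
Column 2: 914×0 + 15400×2780 + 18200×2950 + (z_c − 914 − 33600)×3380
The z_c×3380 term appears on both sides and cancels. Collect the known terms of each column as K = Σ(ρt)_known − 3380 × (depth of known layers): K_1 = 45976920 − 3380×36260 = −76581880; K_2 = 96502000 − 3380×(914 + 33600) = −20155320.
Balance: K_1 + 18500×ρ = K_2, so ρ = (K_2 − K_1)/18500 = 56426600/18500 = 3050 kg/m³.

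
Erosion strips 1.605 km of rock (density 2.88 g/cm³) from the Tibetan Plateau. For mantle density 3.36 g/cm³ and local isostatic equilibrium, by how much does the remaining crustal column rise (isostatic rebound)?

1.38 km

Unloading: uplift u = e ρ_c/ρ_m = 1.605 km × 2.88/3.36 = 1.38 km.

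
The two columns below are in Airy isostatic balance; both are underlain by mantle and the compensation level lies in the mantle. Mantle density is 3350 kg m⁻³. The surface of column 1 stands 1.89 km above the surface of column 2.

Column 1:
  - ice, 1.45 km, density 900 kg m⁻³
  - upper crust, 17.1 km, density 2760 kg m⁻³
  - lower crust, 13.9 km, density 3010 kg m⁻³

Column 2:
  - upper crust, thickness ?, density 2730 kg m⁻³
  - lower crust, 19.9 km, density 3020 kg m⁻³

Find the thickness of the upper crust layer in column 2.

8.82 km

Take the compensation level at the base of the deeper column (depth z_c below the surface of column 1) and equate Σ ρ_i t_i down to z_c; mantle fills any gap and the z_c terms cancel.
Column 1: 1.45×900 + 17.1×2760 + 13.9×3010 + (z_c − 32.45)×3350
Column 2: 1.89×0 + x×2730 + 19.9×3020 + (z_c − 1.89 − 19.9 − x)×3350
The z_c×3350 term appears on both sides and cancels. Collect the known terms of each column as K = Σ(ρt)_known − 3350 × (depth of known layers): K_1 = 90340 − 3350×32.45 = −18367.5; K_2 = 60098 − 3350×(1.89 + 19.9) = −12898.5.
Balance: K_1 = K_2 − x×(3350 − 2730), so x = (K_2 − K_1)/(3350 − 2730) = 5469/620 = 8.82 km.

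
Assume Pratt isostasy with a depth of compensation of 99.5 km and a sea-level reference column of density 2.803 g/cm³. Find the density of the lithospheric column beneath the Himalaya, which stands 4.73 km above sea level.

Pratt balance: ρ_ref D = ρ (D + h).
ρ = ρ_ref D/(D + h) = 2.803 × 99.5 km/(99.5 km + 4.73 km) = 2.68 g/cm³.

2.68 g/cm³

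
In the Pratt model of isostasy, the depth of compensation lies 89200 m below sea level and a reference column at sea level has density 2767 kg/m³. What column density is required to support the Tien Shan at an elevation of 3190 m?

2670 kg/m³

Pratt balance: ρ_ref D = ρ (D + h).
ρ = ρ_ref D/(D + h) = 2767 × 89200 m/(89200 m + 3190 m) = 2670 kg/m³.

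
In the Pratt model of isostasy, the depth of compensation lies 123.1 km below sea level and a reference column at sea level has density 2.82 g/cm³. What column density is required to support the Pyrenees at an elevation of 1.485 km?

2.79 g/cm³

Pratt balance: ρ_ref D = ρ (D + h).
ρ = ρ_ref D/(D + h) = 2.82 × 123.1 km/(123.1 km + 1.485 km) = 2.79 g/cm³.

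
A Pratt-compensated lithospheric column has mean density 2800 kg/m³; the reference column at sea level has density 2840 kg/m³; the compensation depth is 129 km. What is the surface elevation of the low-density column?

1.84 km

ρ_ref D = ρ (D + h) → h = D (ρ_ref − ρ)/ρ.
h = 129 km × (2840 − 2800)/2800 = 1.84 km.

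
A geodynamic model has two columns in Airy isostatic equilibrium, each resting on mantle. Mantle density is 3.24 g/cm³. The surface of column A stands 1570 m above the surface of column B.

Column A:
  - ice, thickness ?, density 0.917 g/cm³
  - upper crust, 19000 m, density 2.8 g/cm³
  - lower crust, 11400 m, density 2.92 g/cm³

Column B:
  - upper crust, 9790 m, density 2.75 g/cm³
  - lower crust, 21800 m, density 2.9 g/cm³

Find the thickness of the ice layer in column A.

Take the compensation level at the base of the deeper column (depth z_c below the surface of column A) and equate Σ ρ_i t_i down to z_c; mantle fills any gap and the z_c terms cancel.
Column A: x×0.917 + 19000×2.8 + 11400×2.92 + (z_c − 30400 − x)×3.24
Column B: 1570×0 + 9790×2.75 + 21800×2.9 + (z_c − 1570 − 31590)×3.24
The z_c×3.24 term appears on both sides and cancels. Collect the known terms of each column as K = Σ(ρt)_known − 3.24 × (depth of known layers): K_A = 86488 − 3.24×30400 = −12008; K_B = 90142.5 − 3.24×(1570 + 31590) = −17295.9.
Balance: K_A − x×(3.24 − 0.917) = K_B, so x = (K_A − K_B)/(3.24 − 0.917) = 5287.9/2.323 = 2280 m.

2280 m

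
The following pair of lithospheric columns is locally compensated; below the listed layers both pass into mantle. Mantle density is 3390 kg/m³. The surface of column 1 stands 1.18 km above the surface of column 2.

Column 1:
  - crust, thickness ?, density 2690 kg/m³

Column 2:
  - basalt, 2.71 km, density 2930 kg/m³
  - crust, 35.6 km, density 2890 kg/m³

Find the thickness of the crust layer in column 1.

32.9 km

Take the compensation level at the base of the deeper column (depth z_c below the surface of column 1) and equate Σ ρ_i t_i down to z_c; mantle fills any gap and the z_c terms cancel.
Column 1: x×2690 + (z_c − 0 − x)×3390
Column 2: 1.18×0 + 2.71×2930 + 35.6×2890 + (z_c − 1.18 − 38.31)×3390
The z_c×3390 term appears on both sides and cancels. Collect the known terms of each column as K = Σ(ρt)_known − 3390 × (depth of known layers): K_1 = 0 − 3390×0 = 0; K_2 = 110824.3 − 3390×(1.18 + 38.31) = −23046.8.
Balance: K_1 − x×(3390 − 2690) = K_2, so x = (K_1 − K_2)/(3390 − 2690) = 23046.8/700 = 32.9 km.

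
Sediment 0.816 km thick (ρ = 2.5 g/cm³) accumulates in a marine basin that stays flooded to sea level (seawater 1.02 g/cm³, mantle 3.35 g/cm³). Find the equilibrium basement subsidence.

Submarine loading: the sediment displaces seawater, and the subsidence is in turn flooded, so s (ρ_m − ρ_w) = t (ρ_sed − ρ_w).
s = 0.816 km × (2.5 − 1.02) / (3.35 − 1.02) = 0.518 km.

0.518 km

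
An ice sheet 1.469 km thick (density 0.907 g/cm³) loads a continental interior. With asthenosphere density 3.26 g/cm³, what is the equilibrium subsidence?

0.409 km

For local isostatic compensation: the ice load ρ_ice t is balanced by mantle displaced below, ρ_m s.
s = t ρ_ice / ρ_m = 1.469 km × 0.907/3.26 = 0.409 km.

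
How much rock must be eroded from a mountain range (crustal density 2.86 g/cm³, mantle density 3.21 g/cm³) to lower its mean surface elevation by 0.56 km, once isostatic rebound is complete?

Net drop Δ = e − u = e − e ρ_c/ρ_m = e (ρ_m − ρ_c)/ρ_m.
e = Δ ρ_m/(ρ_m − ρ_c) = 0.56 km × 3.21/0.35 = 5.14 km.

5.14 km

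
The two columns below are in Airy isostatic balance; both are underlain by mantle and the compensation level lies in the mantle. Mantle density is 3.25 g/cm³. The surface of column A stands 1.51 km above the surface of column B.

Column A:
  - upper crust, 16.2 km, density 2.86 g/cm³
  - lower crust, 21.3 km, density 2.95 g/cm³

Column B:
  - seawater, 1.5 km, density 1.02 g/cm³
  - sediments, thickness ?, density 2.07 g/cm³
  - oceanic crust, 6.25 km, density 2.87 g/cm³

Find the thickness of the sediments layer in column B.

Take the compensation level at the base of the deeper column (depth z_c below the surface of column A) and equate Σ ρ_i t_i down to z_c; mantle fills any gap and the z_c terms cancel.
Column A: 16.2×2.86 + 21.3×2.95 + (z_c − 37.5)×3.25
Column B: 1.51×0 + 1.5×1.02 + x×2.07 + 6.25×2.87 + (z_c − 1.51 − 7.75 − x)×3.25
The z_c×3.25 term appears on both sides and cancels. Collect the known terms of each column as K = Σ(ρt)_known − 3.25 × (depth of known layers): K_A = 109.167 − 3.25×37.5 = −12.708; K_B = 19.4675 − 3.25×(1.51 + 7.75) = −10.6275.
Balance: K_A = K_B − x×(3.25 − 2.07), so x = (K_B − K_A)/(3.25 − 2.07) = 2.0805/1.18 = 1.76 km.

1.76 km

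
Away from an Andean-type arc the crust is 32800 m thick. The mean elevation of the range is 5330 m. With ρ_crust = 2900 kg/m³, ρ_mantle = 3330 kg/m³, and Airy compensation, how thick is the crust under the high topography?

74100 m

Root depth r = h ρ_c / (ρ_m − ρ_c) = 5330 m × 2900 / 430 = 35950 m.
Total thickness = T + h + r = 32800 m + 5330 m + 35950 m = 74100 m.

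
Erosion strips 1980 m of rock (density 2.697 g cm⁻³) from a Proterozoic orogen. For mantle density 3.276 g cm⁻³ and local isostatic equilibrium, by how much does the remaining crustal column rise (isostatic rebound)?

Unloading: uplift u = e ρ_c/ρ_m = 1980 m × 2.697/3.276 = 1630 m.

1630 m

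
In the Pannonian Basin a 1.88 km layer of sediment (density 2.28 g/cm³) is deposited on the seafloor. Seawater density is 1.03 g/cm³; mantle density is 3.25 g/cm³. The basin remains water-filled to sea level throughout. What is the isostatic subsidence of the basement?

1.06 km

Submarine loading: the sediment displaces seawater, and the subsidence is in turn flooded, so s (ρ_m − ρ_w) = t (ρ_sed − ρ_w).
s = 1.88 km × (2.28 − 1.03) / (3.25 − 1.03) = 1.06 km.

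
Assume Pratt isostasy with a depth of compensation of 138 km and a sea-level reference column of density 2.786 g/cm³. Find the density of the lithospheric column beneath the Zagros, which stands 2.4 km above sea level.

2.74 g/cm³

Pratt balance: ρ_ref D = ρ (D + h).
ρ = ρ_ref D/(D + h) = 2.786 × 138 km/(138 km + 2.4 km) = 2.74 g/cm³.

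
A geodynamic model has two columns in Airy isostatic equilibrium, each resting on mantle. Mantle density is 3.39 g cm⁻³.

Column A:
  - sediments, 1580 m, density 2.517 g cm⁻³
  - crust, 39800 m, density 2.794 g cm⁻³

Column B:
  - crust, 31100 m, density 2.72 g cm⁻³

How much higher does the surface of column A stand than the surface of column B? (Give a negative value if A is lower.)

For any compensation level in the mantle, the mantle terms cancel and isostasy reduces to e = (Σt_A − Σt_B) − (Σ(ρt)_A − Σ(ρt)_B) / ρ_m.
Σt_A = 41380 m; Σt_B = 31100 m; Σ(ρt)_A = 115178.06; Σ(ρt)_B = 84592 (in m·g cm⁻³).
e = (41380 − 31100) − (115178.06 − 84592) / 3.39 = 1260 m.

1260 m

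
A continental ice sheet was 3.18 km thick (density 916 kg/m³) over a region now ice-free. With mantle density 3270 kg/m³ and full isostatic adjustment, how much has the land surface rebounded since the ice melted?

Removing the load lets mantle flow back in; uplift u satisfies ρ_ice t = ρ_m u.
u = t ρ_ice/ρ_m = 3.18 km × 916/3270 = 0.891 km.

0.891 km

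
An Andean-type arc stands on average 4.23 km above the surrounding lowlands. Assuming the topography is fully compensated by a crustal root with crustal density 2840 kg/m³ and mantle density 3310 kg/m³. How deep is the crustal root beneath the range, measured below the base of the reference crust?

25.6 km

In Airy isostatic equilibrium: the weight of the topography is balanced by the buoyancy of the root, ρ_c h = (ρ_m − ρ_c) r.
r = h · ρ_c / (ρ_m − ρ_c) = 4.23 km × 2840 / (3310 − 2840) = 25.6 km.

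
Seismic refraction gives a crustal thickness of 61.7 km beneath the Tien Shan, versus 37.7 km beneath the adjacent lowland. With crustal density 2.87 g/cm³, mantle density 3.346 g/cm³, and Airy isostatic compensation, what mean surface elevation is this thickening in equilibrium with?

Excess crust Δ = 61.7 km − 37.7 km = 24 km, split between elevation h and root r with h + r = Δ.
Airy balance ρ_c h = (ρ_m − ρ_c) r gives r = h ρ_c/(ρ_m − ρ_c), so h (1 + ρ_c/(ρ_m − ρ_c)) = Δ, i.e. h = Δ (ρ_m − ρ_c)/ρ_m.
h = 24 km × 0.476/3.346 = 3.41 km.

3.41 km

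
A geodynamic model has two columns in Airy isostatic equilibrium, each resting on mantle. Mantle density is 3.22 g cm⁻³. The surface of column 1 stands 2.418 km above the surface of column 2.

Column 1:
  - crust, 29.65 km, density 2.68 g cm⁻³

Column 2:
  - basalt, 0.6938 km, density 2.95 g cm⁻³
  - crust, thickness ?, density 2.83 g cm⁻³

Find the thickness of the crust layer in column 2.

Take the compensation level at the base of the deeper column (depth z_c below the surface of column 1) and equate Σ ρ_i t_i down to z_c; mantle fills any gap and the z_c terms cancel.
Column 1: 29.65×2.68 + (z_c − 29.65)×3.22
Column 2: 2.418×0 + 0.6938×2.95 + x×2.83 + (z_c − 2.418 − 0.6938 − x)×3.22
The z_c×3.22 term appears on both sides and cancels. Collect the known terms of each column as K = Σ(ρt)_known − 3.22 × (depth of known layers): K_1 = 79.462 − 3.22×29.65 = −16.011; K_2 = 2.04671 − 3.22×(2.418 + 0.6938) = −7.973286.
Balance: K_1 = K_2 − x×(3.22 − 2.83), so x = (K_2 − K_1)/(3.22 − 2.83) = 8.03771/0.39 = 20.6 km.

20.6 km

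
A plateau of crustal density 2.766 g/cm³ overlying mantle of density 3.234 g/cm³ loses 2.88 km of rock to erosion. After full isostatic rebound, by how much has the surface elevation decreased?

0.417 km

Rebound u = e ρ_c/ρ_m = 2.88 km × 2.766/3.234 = 2.463 km.
Net surface drop = e − u = 2.88 km − 2.463 km = e (ρ_m − ρ_c)/ρ_m = 0.417 km.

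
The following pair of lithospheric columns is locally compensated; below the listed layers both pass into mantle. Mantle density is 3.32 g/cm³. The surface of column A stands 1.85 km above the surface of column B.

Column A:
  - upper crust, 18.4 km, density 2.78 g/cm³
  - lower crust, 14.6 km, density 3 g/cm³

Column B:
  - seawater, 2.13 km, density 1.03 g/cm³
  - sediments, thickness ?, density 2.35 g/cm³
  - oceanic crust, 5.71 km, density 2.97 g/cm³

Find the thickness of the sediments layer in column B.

1.64 km

Take the compensation level at the base of the deeper column (depth z_c below the surface of column A) and equate Σ ρ_i t_i down to z_c; mantle fills any gap and the z_c terms cancel.
Column A: 18.4×2.78 + 14.6×3 + (z_c − 33)×3.32
Column B: 1.85×0 + 2.13×1.03 + x×2.35 + 5.71×2.97 + (z_c − 1.85 − 7.84 − x)×3.32
The z_c×3.32 term appears on both sides and cancels. Collect the known terms of each column as K = Σ(ρt)_known − 3.32 × (depth of known layers): K_A = 94.952 − 3.32×33 = −14.608; K_B = 19.1526 − 3.32×(1.85 + 7.84) = −13.0182.
Balance: K_A = K_B − x×(3.32 − 2.35), so x = (K_B − K_A)/(3.32 − 2.35) = 1.5898/0.97 = 1.64 km.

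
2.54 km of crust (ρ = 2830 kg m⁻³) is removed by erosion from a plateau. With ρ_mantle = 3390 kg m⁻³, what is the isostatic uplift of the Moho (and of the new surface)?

Unloading: uplift u = e ρ_c/ρ_m = 2.54 km × 2830/3390 = 2.12 km.

2.12 km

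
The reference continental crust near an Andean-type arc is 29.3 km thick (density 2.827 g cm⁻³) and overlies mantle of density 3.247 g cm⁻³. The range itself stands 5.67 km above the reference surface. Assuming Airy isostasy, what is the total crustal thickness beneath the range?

Root depth r = h ρ_c / (ρ_m − ρ_c) = 5.67 km × 2.827 / 0.42 = 38.16 km.
Total thickness = T + h + r = 29.3 km + 5.67 km + 38.16 km = 73.1 km.

73.1 km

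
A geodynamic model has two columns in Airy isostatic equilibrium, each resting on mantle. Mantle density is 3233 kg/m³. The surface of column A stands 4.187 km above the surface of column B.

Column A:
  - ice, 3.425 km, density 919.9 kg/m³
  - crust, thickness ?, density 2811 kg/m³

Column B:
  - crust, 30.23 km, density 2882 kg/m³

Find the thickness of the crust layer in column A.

Take the compensation level at the base of the deeper column (depth z_c below the surface of column A) and equate Σ ρ_i t_i down to z_c; mantle fills any gap and the z_c terms cancel.
Column A: 3.425×919.9 + x×2811 + (z_c − 3.425 − x)×3233
Column B: 4.187×0 + 30.23×2882 + (z_c − 4.187 − 30.23)×3233
The z_c×3233 term appears on both sides and cancels. Collect the known terms of each column as K = Σ(ρt)_known − 3233 × (depth of known layers): K_A = 3150.6575 − 3233×3.425 = −7922.3675; K_B = 87122.86 − 3233×(4.187 + 30.23) = −24147.301.
Balance: K_A − x×(3233 − 2811) = K_B, so x = (K_A − K_B)/(3233 − 2811) = 16224.9/422 = 38.4 km.

38.4 km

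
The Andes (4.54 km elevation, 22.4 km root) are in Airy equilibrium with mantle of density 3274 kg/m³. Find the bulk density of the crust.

2720 kg/m³

ρ_c h = (ρ_m − ρ_c) r → ρ_c (h + r) = ρ_m r → ρ_c = ρ_m r / (h + r).
ρ_c = 3274 × 22.4 km / (4.54 km + 22.4 km) = 2720 kg/m³.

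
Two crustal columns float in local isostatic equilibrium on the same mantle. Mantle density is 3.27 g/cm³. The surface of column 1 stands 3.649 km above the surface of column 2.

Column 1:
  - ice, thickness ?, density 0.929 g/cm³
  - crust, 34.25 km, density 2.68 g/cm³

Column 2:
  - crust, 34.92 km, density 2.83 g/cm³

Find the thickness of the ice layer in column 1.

Take the compensation level at the base of the deeper column (depth z_c below the surface of column 1) and equate Σ ρ_i t_i down to z_c; mantle fills any gap and the z_c terms cancel.
Column 1: x×0.929 + 34.25×2.68 + (z_c − 34.25 − x)×3.27
Column 2: 3.649×0 + 34.92×2.83 + (z_c − 3.649 − 34.92)×3.27
The z_c×3.27 term appears on both sides and cancels. Collect the known terms of each column as K = Σ(ρt)_known − 3.27 × (depth of known layers): K_1 = 91.79 − 3.27×34.25 = −20.2075; K_2 = 98.8236 − 3.27×(3.649 + 34.92) = −27.29703.
Balance: K_1 − x×(3.27 − 0.929) = K_2, so x = (K_1 − K_2)/(3.27 − 0.929) = 7.08953/2.341 = 3.03 km.

3.03 km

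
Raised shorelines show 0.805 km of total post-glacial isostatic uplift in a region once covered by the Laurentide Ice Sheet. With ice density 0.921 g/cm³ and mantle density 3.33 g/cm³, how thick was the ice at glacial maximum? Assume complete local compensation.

2.91 km

u = t ρ_ice/ρ_m → t = u ρ_m/ρ_ice = 0.805 km × 3.33/0.921 = 2.91 km.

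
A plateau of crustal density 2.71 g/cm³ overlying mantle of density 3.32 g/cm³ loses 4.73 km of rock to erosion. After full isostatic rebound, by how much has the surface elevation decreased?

0.869 km

Rebound u = e ρ_c/ρ_m = 4.73 km × 2.71/3.32 = 3.861 km.
Net surface drop = e − u = 4.73 km − 3.861 km = e (ρ_m − ρ_c)/ρ_m = 0.869 km.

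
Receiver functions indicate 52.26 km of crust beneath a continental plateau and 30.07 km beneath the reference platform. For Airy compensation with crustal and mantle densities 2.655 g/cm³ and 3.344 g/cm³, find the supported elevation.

4.57 km

Excess crust Δ = 52.26 km − 30.07 km = 22.19 km, split between elevation h and root r with h + r = Δ.
Airy balance ρ_c h = (ρ_m − ρ_c) r gives r = h ρ_c/(ρ_m − ρ_c), so h (1 + ρ_c/(ρ_m − ρ_c)) = Δ, i.e. h = Δ (ρ_m − ρ_c)/ρ_m.
h = 22.19 km × 0.689/3.344 = 4.57 km.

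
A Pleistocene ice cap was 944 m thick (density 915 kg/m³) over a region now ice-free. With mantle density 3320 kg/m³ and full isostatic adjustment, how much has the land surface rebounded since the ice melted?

260 m

Removing the load lets mantle flow back in; uplift u satisfies ρ_ice t = ρ_m u.
u = t ρ_ice/ρ_m = 944 m × 915/3320 = 260 m.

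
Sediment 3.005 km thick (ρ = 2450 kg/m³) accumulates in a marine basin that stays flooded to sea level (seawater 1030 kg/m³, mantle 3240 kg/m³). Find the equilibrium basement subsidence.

Submarine loading: the sediment displaces seawater, and the subsidence is in turn flooded, so s (ρ_m − ρ_w) = t (ρ_sed − ρ_w).
s = 3.005 km × (2450 − 1030) / (3240 − 1030) = 1.93 km.

1.93 km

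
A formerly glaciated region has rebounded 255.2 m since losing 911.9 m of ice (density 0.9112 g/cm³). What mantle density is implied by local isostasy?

ρ_m = ρ_ice t / u = 0.9112 × 911.9 m/255.2 m = 3.26 g/cm³.

3.26 g/cm³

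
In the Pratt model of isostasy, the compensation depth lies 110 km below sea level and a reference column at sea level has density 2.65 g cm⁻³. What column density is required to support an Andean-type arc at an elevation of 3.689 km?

2.56 g cm⁻³

Pratt balance: ρ_ref D = ρ (D + h).
ρ = ρ_ref D/(D + h) = 2.65 × 110 km/(110 km + 3.689 km) = 2.56 g cm⁻³.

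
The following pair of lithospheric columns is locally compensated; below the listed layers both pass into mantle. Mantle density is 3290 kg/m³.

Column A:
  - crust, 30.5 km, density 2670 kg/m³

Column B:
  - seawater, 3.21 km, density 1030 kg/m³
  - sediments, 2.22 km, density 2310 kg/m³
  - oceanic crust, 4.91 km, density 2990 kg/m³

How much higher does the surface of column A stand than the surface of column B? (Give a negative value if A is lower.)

2.43 km

For any compensation level in the mantle, the mantle terms cancel and isostasy reduces to e = (Σt_A − Σt_B) − (Σ(ρt)_A − Σ(ρt)_B) / ρ_m.
Σt_A = 30.5 km; Σt_B = 10.34 km; Σ(ρt)_A = 81435; Σ(ρt)_B = 23115.4 (in km·kg/m³).
e = (30.5 − 10.34) − (81435 − 23115.4) / 3290 = 2.43 km.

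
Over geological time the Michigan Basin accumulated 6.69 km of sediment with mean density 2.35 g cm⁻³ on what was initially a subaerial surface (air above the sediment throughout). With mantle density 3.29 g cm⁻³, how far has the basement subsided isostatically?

Subaerial load: s = t ρ_sed / ρ_m = 6.69 km × 2.35/3.29 = 4.78 km.

4.78 km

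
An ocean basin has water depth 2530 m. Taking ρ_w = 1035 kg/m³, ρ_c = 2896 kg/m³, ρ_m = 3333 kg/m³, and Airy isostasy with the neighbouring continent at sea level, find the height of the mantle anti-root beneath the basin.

10800 m

Balancing pressure at the compensation depth: replacing crust with seawater at the top is compensated by replacing crust with mantle at the base: d (ρ_c − ρ_w) = a (ρ_m − ρ_c).
a = d (ρ_c − ρ_w)/(ρ_m − ρ_c) = 2530 m × 1861/437 = 10800 m.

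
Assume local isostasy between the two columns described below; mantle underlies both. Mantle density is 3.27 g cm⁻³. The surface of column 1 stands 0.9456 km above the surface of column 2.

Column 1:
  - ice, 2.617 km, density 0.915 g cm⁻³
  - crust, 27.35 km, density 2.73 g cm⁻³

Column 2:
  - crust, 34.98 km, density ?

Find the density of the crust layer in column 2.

2.76 g cm⁻³

Take the compensation level at the base of the deeper column (depth z_c below the surface of column 1) and equate Σ ρ_i t_i down to z_c; mantle fills any gap and the z_c terms cancel.
Column 1: 2.617×0.915 + 27.35×2.73 + (z_c − 29.967)×3.27
Column 2: 0.9456×0 + 34.98×ρ + (z_c − 0.9456 − 34.98)×3.27
The z_c×3.27 term appears on both sides and cancels. Collect the known terms of each column as K = Σ(ρt)_known − 3.27 × (depth of known layers): K_1 = 77.060055 − 3.27×29.967 = −20.932035; K_2 = 0 − 3.27×(0.9456 + 34.98) = −117.476712.
Balance: K_1 = K_2 + 34.98×ρ, so ρ = (K_1 − K_2)/34.98 = 96.5447/34.98 = 2.76 g cm⁻³.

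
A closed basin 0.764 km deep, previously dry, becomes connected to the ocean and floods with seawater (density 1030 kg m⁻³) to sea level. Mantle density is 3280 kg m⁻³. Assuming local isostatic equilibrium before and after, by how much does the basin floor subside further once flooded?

After flooding the water column is d + s deep. Its weight must equal the weight of mantle displaced by the extra subsidence s: (d + s) ρ_w = s ρ_m.
s = d ρ_w / (ρ_m − ρ_w) = 0.764 km × 1030/(3280 − 1030) = 0.35 km.

0.35 km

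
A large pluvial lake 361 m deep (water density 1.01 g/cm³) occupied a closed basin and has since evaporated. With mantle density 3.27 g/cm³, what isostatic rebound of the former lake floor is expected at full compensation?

112 m

u = d ρ_w/ρ_m = 361 m × 1.01/3.27 = 112 m.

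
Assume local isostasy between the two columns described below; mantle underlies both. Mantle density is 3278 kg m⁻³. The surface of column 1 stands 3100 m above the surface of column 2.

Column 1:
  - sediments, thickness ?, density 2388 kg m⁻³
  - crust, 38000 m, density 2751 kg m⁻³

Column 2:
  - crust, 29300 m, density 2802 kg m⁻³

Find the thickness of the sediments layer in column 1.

Take the compensation level at the base of the deeper column (depth z_c below the surface of column 1) and equate Σ ρ_i t_i down to z_c; mantle fills any gap and the z_c terms cancel.
Column 1: x×2388 + 38000×2751 + (z_c − 38000 − x)×3278
Column 2: 3100×0 + 29300×2802 + (z_c − 3100 − 29300)×3278
The z_c×3278 term appears on both sides and cancels. Collect the known terms of each column as K = Σ(ρt)_known − 3278 × (depth of known layers): K_1 = 104538000 − 3278×38000 = −20026000; K_2 = 82098600 − 3278×(3100 + 29300) = −24108600.
Balance: K_1 − x×(3278 − 2388) = K_2, so x = (K_1 − K_2)/(3278 − 2388) = 4082600/890 = 4590 m.

4590 m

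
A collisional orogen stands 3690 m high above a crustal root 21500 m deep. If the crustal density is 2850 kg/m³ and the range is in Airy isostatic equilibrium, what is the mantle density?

3340 kg/m³

Airy balance: ρ_c h = (ρ_m − ρ_c) r → ρ_m = ρ_c (1 + h/r).
ρ_m = 2850 × (1 + 3690 m/21500 m) = 3340 kg/m³.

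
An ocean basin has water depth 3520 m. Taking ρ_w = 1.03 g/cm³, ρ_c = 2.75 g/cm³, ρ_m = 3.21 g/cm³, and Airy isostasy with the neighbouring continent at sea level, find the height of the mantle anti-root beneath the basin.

13200 m

By Archimedes' principle applied to the lithosphere: replacing crust with seawater at the top is compensated by replacing crust with mantle at the base: d (ρ_c − ρ_w) = a (ρ_m − ρ_c).
a = d (ρ_c − ρ_w)/(ρ_m − ρ_c) = 3520 m × 1.72/0.46 = 13200 m.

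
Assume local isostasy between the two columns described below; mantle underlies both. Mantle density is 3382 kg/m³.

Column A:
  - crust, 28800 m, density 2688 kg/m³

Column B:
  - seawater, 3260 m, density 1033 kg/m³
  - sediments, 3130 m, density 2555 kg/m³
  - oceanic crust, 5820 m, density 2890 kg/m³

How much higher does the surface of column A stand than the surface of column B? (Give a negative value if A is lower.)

For any compensation level in the mantle, the mantle terms cancel and isostasy reduces to e = (Σt_A − Σt_B) − (Σ(ρt)_A − Σ(ρt)_B) / ρ_m.
Σt_A = 28800 m; Σt_B = 12210 m; Σ(ρt)_A = 77414400; Σ(ρt)_B = 28184530 (in m·kg/m³).
e = (28800 − 12210) − (77414400 − 28184530) / 3382 = 2030 m.

2030 m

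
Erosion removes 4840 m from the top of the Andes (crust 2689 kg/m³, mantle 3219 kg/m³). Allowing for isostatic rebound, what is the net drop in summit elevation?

Rebound u = e ρ_c/ρ_m = 4840 m × 2689/3219 = 4043 m.
Net surface drop = e − u = 4840 m − 4043 m = e (ρ_m − ρ_c)/ρ_m = 797 m.

797 m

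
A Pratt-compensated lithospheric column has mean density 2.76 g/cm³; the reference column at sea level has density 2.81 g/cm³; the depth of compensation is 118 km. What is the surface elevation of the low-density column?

ρ_ref D = ρ (D + h) → h = D (ρ_ref − ρ)/ρ.
h = 118 km × (2.81 − 2.76)/2.76 = 2.14 km.

2.14 km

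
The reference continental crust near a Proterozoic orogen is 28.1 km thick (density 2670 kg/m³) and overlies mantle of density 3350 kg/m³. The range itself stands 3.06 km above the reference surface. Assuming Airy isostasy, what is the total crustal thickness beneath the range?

43.2 km

Root depth r = h ρ_c / (ρ_m − ρ_c) = 3.06 km × 2670 / 680 = 12.02 km.
Total thickness = T + h + r = 28.1 km + 3.06 km + 12.02 km = 43.2 km.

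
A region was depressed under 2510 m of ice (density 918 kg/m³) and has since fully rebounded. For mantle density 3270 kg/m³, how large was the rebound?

Removing the load lets mantle flow back in; uplift u satisfies ρ_ice t = ρ_m u.
u = t ρ_ice/ρ_m = 2510 m × 918/3270 = 705 m.

705 m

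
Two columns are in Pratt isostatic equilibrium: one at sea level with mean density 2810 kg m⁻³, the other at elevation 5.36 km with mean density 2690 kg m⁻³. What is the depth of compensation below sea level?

120 km

ρ_ref D = ρ (D + h) → D (ρ_ref − ρ) = ρ h.
D = ρ h/(ρ_ref − ρ) = 2690 × 5.36 km/(2810 − 2690) = 120 km.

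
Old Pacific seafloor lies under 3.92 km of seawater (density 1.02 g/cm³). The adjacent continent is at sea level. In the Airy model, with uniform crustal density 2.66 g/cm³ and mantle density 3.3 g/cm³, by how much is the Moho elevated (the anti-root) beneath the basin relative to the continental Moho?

Balancing pressure at the compensation depth: replacing crust with seawater at the top is compensated by replacing crust with mantle at the base: d (ρ_c − ρ_w) = a (ρ_m − ρ_c).
a = d (ρ_c − ρ_w)/(ρ_m − ρ_c) = 3.92 km × 1.64/0.64 = 10 km.

10 km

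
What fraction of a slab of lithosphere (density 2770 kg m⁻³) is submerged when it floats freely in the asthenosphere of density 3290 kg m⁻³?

Submerged fraction = ρ_obj/ρ_fluid = 2770/3290 = 84.2%.

84.2%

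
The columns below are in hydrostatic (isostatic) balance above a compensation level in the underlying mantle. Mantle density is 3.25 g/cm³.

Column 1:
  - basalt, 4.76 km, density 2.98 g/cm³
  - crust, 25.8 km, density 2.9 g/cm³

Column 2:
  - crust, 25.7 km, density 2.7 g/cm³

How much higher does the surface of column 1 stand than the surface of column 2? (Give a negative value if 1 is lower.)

For any compensation level in the mantle, the mantle terms cancel and isostasy reduces to e = (Σt_1 − Σt_2) − (Σ(ρt)_1 − Σ(ρt)_2) / ρ_m.
Σt_1 = 30.56 km; Σt_2 = 25.7 km; Σ(ρt)_1 = 89.0048; Σ(ρt)_2 = 69.39 (in km·g/cm³).
e = (30.56 − 25.7) − (89.0048 − 69.39) / 3.25 = −1.18 km.

−1.18 km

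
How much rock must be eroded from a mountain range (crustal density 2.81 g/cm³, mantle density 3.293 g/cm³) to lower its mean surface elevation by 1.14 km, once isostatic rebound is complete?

7.77 km

Net drop Δ = e − u = e − e ρ_c/ρ_m = e (ρ_m − ρ_c)/ρ_m.
e = Δ ρ_m/(ρ_m − ρ_c) = 1.14 km × 3.293/0.483 = 7.77 km.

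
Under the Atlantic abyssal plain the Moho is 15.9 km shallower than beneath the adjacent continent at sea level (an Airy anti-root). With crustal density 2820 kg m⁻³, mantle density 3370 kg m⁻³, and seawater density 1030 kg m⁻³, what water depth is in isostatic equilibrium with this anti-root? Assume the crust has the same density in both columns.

Replacing a thickness d of crust by seawater at the top must be balanced by replacing crust with mantle at the base: d (ρ_c − ρ_w) = a (ρ_m − ρ_c).
d = a (ρ_m − ρ_c)/(ρ_c − ρ_w) = 15.9 km × 550/1790 = 4.89 km.

4.89 km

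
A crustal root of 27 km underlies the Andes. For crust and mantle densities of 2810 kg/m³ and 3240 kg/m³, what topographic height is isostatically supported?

Balancing pressure at the compensation depth: ρ_c h = (ρ_m − ρ_c) r.
h = r (ρ_m − ρ_c) / ρ_c = 27 km × (3240 − 2810) / 2810 = 4.13 km.

4.13 km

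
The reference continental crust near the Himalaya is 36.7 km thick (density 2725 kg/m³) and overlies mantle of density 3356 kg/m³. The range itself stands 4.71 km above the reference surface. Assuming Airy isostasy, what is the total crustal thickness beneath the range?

Root depth r = h ρ_c / (ρ_m − ρ_c) = 4.71 km × 2725 / 631 = 20.34 km.
Total thickness = T + h + r = 36.7 km + 4.71 km + 20.34 km = 61.8 km.

61.8 km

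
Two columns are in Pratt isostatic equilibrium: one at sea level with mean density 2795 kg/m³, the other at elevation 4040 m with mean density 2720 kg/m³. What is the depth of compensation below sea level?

147000 m

ρ_ref D = ρ (D + h) → D (ρ_ref − ρ) = ρ h.
D = ρ h/(ρ_ref − ρ) = 2720 × 4040 m/(2795 − 2720) = 147000 m.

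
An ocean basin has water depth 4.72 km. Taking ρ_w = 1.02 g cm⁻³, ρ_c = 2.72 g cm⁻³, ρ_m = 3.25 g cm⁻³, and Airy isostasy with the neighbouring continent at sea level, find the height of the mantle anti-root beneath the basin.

15.1 km

Equating mass per unit area of the two columns: replacing crust with seawater at the top is compensated by replacing crust with mantle at the base: d (ρ_c − ρ_w) = a (ρ_m − ρ_c).
a = d (ρ_c − ρ_w)/(ρ_m − ρ_c) = 4.72 km × 1.7/0.53 = 15.1 km.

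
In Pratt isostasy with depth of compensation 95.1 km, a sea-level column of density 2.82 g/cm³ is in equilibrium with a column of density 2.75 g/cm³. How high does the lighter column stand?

2.42 km

ρ_ref D = ρ (D + h) → h = D (ρ_ref − ρ)/ρ.
h = 95.1 km × (2.82 − 2.75)/2.75 = 2.42 km.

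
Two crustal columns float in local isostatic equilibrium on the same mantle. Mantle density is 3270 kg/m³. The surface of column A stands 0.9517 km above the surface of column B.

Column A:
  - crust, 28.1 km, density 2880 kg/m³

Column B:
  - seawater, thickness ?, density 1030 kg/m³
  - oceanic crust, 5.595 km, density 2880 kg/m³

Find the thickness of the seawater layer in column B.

2.53 km

Take the compensation level at the base of the deeper column (depth z_c below the surface of column A) and equate Σ ρ_i t_i down to z_c; mantle fills any gap and the z_c terms cancel.
Column A: 28.1×2880 + (z_c − 28.1)×3270
Column B: 0.9517×0 + x×1030 + 5.595×2880 + (z_c − 0.9517 − 5.595 − x)×3270
The z_c×3270 term appears on both sides and cancels. Collect the known terms of each column as K = Σ(ρt)_known − 3270 × (depth of known layers): K_A = 80928 − 3270×28.1 = −10959; K_B = 16113.6 − 3270×(0.9517 + 5.595) = −5294.109.
Balance: K_A = K_B − x×(3270 − 1030), so x = (K_B − K_A)/(3270 − 1030) = 5664.89/2240 = 2.53 km.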